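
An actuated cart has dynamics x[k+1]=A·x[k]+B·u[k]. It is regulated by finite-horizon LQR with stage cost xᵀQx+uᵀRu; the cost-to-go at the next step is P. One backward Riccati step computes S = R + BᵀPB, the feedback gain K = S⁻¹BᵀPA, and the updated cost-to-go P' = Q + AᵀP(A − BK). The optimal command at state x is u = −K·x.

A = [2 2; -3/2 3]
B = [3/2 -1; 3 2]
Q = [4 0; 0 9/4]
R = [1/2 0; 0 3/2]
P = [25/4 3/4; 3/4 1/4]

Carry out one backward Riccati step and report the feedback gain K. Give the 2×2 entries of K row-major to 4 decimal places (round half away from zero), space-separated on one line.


0.6214 1.1612 -0.7359 -0.1923

BᵀP = [11.6250 1.8750; -4.7500 -0.2500]
S = R + BᵀPB = [1/2 0; 0 3/2] + [23.0625 -7.8750; -7.8750 4.2500] = [23.5625 -7.8750; -7.8750 5.7500]
BᵀPA = [20.4375 28.8750; -9.1250 -10.2500]
K = S⁻¹·BᵀPA = [0.6214 1.1612; -0.7359 -0.1923]
A−BK = [0.3320 0.0659; -1.8926 -0.0991]
AᵀP(A−BK) = [1.6472 0.6385; 0.6385 0.7495]
P' = Q + AᵀP(A−BK) = [5.6472 0.6385; 0.6385 2.9995]
tr(P') = 8.6466


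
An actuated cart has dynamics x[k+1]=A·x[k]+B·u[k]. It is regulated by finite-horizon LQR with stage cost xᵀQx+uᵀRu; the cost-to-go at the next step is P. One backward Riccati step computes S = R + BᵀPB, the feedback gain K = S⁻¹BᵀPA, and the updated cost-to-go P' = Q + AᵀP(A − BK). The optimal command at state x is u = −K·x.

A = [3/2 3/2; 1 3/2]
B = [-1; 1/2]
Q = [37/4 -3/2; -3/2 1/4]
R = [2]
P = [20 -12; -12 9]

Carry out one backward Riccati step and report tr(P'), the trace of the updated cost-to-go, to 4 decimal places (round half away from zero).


BᵀP = [-26.0000 16.5000]
S = R + BᵀPB = [2] + [34.2500] = [36.2500]
BᵀPA = [-22.5000 -14.2500]
K = S⁻¹·BᵀPA = [-0.6207 -0.3931]
A−BK = [0.8793 1.1069; 1.3103 1.6966]
AᵀP(A−BK) = [4.0345 4.6552; 4.6552 5.6483]
P' = Q + AᵀP(A−BK) = [13.2845 3.1552; 3.1552 5.8983]
tr(P') = 19.1828

19.1828


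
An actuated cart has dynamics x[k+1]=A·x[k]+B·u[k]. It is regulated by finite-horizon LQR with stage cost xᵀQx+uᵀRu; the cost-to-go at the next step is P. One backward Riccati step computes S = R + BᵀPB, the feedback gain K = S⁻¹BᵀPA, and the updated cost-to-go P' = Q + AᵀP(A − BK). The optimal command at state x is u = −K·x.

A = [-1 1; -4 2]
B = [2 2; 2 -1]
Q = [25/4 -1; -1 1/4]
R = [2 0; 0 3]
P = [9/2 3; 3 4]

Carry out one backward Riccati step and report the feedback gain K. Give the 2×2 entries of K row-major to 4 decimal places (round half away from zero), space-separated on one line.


-1.3340 0.7615 0.5649 -0.1679

BᵀP = [15.0000 14.0000; 6.0000 2.0000]
S = R + BᵀPB = [2 0; 0 3] + [58.0000 16.0000; 16.0000 10.0000] = [60.0000 16.0000; 16.0000 13.0000]
BᵀPA = [-71.0000 43.0000; -14.0000 10.0000]
K = S⁻¹·BᵀPA = [-1.3340 0.7615; 0.5649 -0.1679]
A−BK = [0.5382 -0.1870; -0.7672 0.3092]
AᵀP(A−BK) = [5.6966 -2.7882; -2.7882 1.4370]
P' = Q + AᵀP(A−BK) = [11.9466 -3.7882; -3.7882 1.6870]
tr(P') = 13.6336


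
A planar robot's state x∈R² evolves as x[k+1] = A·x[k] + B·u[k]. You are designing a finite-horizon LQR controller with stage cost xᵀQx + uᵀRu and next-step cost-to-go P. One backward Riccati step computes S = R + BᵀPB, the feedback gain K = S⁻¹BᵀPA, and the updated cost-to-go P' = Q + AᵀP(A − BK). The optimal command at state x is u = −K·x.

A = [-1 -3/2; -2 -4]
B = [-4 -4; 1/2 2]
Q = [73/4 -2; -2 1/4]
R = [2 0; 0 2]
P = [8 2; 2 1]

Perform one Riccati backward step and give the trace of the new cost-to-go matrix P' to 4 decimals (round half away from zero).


BᵀP = [-31.0000 -7.5000; -28.0000 -6.0000]
S = R + BᵀPB = [2 0; 0 2] + [120.2500 109.0000; 109.0000 100.0000] = [122.2500 109.0000; 109.0000 102.0000]
BᵀPA = [46.0000 76.5000; 40.0000 66.0000]
K = S⁻¹·BᵀPA = [0.5641 1.0348; -0.2107 -0.4588]
A−BK = [0.4138 0.8042; -1.8607 -3.5998]
AᵀP(A−BK) = [2.4775 4.7494; 4.7494 9.1155]
P' = Q + AᵀP(A−BK) = [20.7275 2.7494; 2.7494 9.3655]
tr(P') = 30.0930

30.0930


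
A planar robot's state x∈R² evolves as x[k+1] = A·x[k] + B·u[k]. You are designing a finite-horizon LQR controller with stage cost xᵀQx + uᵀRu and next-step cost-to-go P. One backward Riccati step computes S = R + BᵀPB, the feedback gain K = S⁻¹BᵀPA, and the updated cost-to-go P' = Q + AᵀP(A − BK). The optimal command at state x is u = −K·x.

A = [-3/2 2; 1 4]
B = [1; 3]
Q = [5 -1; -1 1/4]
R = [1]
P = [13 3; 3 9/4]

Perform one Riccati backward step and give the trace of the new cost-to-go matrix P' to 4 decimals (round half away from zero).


21.5574

BᵀP = [22.0000 9.7500]
S = R + BᵀPB = [1] + [51.2500] = [52.2500]
BᵀPA = [-23.2500 83.0000]
K = S⁻¹·BᵀPA = [-0.4450 1.5885]
A−BK = [-1.0550 0.4115; 2.3349 -0.7656]
AᵀP(A−BK) = [12.1543 -5.0670; -5.0670 4.1531]
P' = Q + AᵀP(A−BK) = [17.1543 -6.0670; -6.0670 4.4031]
tr(P') = 21.5574


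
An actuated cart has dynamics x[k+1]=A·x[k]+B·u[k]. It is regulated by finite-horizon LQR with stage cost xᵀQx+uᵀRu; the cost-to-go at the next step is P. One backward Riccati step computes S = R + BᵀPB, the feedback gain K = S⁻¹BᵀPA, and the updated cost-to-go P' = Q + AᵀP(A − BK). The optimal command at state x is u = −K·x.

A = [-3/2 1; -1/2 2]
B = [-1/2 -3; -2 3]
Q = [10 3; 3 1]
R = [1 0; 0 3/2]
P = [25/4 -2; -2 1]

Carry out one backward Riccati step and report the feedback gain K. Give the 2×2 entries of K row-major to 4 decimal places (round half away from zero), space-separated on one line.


0.4318 -0.6629 0.3412 -0.1020

BᵀP = [0.8750 -1.0000; -24.7500 9.0000]
S = R + BᵀPB = [1 0; 0 3/2] + [1.5625 -5.6250; -5.6250 101.2500] = [2.5625 -5.6250; -5.6250 102.7500]
BᵀPA = [-0.8125 -1.1250; 32.6250 -6.7500]
K = S⁻¹·BᵀPA = [0.4318 -0.6629; 0.3412 -0.1020]
A−BK = [-0.2606 0.3626; -0.6599 0.9802]
AᵀP(A−BK) = [0.5331 -0.5864; -0.5864 0.8159]
P' = Q + AᵀP(A−BK) = [10.5331 2.4136; 2.4136 1.8159]
tr(P') = 12.3489


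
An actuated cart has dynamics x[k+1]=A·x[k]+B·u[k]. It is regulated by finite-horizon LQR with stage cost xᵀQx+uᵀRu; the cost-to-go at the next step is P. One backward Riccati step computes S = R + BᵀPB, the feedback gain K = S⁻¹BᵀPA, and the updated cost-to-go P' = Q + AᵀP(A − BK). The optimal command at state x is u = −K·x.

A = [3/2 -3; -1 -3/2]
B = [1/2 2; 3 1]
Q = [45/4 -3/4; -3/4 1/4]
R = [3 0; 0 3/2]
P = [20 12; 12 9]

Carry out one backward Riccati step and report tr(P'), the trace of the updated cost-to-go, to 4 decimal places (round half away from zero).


BᵀP = [46.0000 33.0000; 52.0000 33.0000]
S = R + BᵀPB = [3 0; 0 3/2] + [122.0000 125.0000; 125.0000 137.0000] = [125.0000 125.0000; 125.0000 138.5000]
BᵀPA = [36.0000 -187.5000; 45.0000 -205.5000]
K = S⁻¹·BᵀPA = [-0.3787 -0.1667; 0.6667 -1.3333]
A−BK = [0.3560 -0.2500; -0.5307 0.3333]
AᵀP(A−BK) = [1.6320 -1.5000; -1.5000 3.0000]
P' = Q + AᵀP(A−BK) = [12.8820 -2.2500; -2.2500 3.2500]
tr(P') = 16.1320

16.1320


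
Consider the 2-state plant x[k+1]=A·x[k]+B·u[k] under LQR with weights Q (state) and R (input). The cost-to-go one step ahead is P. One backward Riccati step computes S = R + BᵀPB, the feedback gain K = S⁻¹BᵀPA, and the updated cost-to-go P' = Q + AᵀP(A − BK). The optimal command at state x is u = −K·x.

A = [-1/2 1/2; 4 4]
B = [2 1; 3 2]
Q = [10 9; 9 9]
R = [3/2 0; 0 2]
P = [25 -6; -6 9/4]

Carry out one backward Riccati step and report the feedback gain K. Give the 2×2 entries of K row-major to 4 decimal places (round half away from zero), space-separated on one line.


-1.3006 -0.5250 1.2885 0.9824

BᵀP = [32.0000 -5.2500; 13.0000 -1.5000]
S = R + BᵀPB = [3/2 0; 0 2] + [48.2500 21.5000; 21.5000 10.0000] = [49.7500 21.5000; 21.5000 12.0000]
BᵀPA = [-37.0000 -5.0000; -12.5000 0.5000]
K = S⁻¹·BᵀPA = [-1.3006 -0.5250; 1.2885 0.9824]
A−BK = [0.8126 0.5677; 5.3247 3.6104]
AᵀP(A−BK) = [34.2356 22.6030; 22.6030 15.1336]
P' = Q + AᵀP(A−BK) = [44.2356 31.6030; 31.6030 24.1336]
tr(P') = 68.3692


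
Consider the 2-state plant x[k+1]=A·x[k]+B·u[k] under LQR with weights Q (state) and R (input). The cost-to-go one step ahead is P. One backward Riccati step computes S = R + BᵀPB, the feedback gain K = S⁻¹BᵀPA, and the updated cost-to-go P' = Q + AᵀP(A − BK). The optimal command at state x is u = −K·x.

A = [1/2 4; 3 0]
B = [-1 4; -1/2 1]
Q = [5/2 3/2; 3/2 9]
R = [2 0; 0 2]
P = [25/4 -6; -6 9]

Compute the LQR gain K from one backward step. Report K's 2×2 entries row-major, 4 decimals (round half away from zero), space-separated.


BᵀP = [-3.2500 1.5000; 19.0000 -15.0000]
S = R + BᵀPB = [2 0; 0 2] + [2.5000 -11.5000; -11.5000 61.0000] = [4.5000 -11.5000; -11.5000 63.0000]
BᵀPA = [2.8750 -13.0000; -35.5000 76.0000]
K = S⁻¹·BᵀPA = [-1.5017 0.3636; -0.8376 1.2727]
A−BK = [2.3488 -0.7273; 3.0868 -1.0909]
AᵀP(A−BK) = [39.1448 -15.3636; -15.3636 8.0000]
P' = Q + AᵀP(A−BK) = [41.6448 -13.8636; -13.8636 17.0000]
tr(P') = 58.6448

-1.5017 0.3636 -0.8376 1.2727


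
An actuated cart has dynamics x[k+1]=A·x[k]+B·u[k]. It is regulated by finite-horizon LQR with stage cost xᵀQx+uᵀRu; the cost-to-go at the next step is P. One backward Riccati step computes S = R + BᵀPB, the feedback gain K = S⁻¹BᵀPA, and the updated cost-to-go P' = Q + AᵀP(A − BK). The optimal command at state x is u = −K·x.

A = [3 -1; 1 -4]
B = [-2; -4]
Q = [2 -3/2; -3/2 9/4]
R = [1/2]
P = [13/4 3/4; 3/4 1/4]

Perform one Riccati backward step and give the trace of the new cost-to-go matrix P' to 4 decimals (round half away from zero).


BᵀP = [-9.5000 -2.5000]
S = R + BᵀPB = [1/2] + [29.0000] = [29.5000]
BᵀPA = [-31.0000 19.5000]
K = S⁻¹·BᵀPA = [-1.0508 0.6610]
A−BK = [0.8983 0.3220; -3.2034 -1.3559]
AᵀP(A−BK) = [1.4237 -0.0085; -0.0085 0.3602]
P' = Q + AᵀP(A−BK) = [3.4237 -1.5085; -1.5085 2.6102]
tr(P') = 6.0339

6.0339


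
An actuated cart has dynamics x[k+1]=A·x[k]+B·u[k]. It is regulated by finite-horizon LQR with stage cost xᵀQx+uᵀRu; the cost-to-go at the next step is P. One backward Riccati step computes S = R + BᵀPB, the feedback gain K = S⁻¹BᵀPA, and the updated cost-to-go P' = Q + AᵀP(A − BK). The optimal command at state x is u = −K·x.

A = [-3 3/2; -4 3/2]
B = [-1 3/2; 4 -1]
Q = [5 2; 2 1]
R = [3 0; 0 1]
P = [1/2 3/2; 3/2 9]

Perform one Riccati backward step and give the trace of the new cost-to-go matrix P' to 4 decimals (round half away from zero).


BᵀP = [5.5000 34.5000; -0.7500 -6.7500]
S = R + BᵀPB = [3 0; 0 1] + [132.5000 -26.2500; -26.2500 5.6250] = [135.5000 -26.2500; -26.2500 6.6250]
BᵀPA = [-154.5000 60.0000; 29.2500 -11.2500]
K = S⁻¹·BᵀPA = [-1.2259 0.4898; -0.4422 0.2427]
A−BK = [-3.5626 1.6258; 0.4614 -0.2166]
AᵀP(A−BK) = [8.0348 -3.4215; -3.4215 1.4661]
P' = Q + AᵀP(A−BK) = [13.0348 -1.4215; -1.4215 2.4661]
tr(P') = 15.5008

15.5008


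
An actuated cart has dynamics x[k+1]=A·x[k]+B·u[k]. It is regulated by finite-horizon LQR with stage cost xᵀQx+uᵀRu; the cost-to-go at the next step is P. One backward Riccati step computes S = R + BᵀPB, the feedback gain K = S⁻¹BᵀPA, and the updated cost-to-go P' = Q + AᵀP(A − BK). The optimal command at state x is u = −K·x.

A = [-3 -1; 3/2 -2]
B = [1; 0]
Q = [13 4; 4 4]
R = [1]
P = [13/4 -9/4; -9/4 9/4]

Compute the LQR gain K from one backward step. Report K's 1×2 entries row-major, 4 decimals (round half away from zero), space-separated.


-3.0882 0.2941

BᵀP = [3.2500 -2.2500]
S = R + BᵀPB = [1] + [3.2500] = [4.2500]
BᵀPA = [-13.1250 1.2500]
K = S⁻¹·BᵀPA = [-3.0882 0.2941]
A−BK = [0.0882 -1.2941; 1.5000 -2.0000]
AᵀP(A−BK) = [14.0294 -3.2647; -3.2647 2.8824]
P' = Q + AᵀP(A−BK) = [27.0294 0.7353; 0.7353 6.8824]
tr(P') = 33.9118


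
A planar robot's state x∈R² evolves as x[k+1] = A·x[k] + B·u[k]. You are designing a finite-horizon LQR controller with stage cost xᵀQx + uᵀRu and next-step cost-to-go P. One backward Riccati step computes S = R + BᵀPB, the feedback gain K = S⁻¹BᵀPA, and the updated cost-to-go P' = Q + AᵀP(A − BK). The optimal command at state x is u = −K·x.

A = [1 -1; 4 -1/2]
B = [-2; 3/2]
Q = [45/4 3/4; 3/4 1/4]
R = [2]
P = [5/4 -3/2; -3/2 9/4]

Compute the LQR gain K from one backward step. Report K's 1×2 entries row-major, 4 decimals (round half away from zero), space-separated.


0.9852 0.0742

BᵀP = [-4.7500 6.3750]
S = R + BᵀPB = [2] + [19.0625] = [21.0625]
BᵀPA = [20.7500 1.5625]
K = S⁻¹·BᵀPA = [0.9852 0.0742]
A−BK = [2.9703 -0.8516; 2.5223 -0.6113]
AᵀP(A−BK) = [4.8079 -0.5393; -0.5393 0.1966]
P' = Q + AᵀP(A−BK) = [16.0579 0.2107; 0.2107 0.4466]
tr(P') = 16.5045


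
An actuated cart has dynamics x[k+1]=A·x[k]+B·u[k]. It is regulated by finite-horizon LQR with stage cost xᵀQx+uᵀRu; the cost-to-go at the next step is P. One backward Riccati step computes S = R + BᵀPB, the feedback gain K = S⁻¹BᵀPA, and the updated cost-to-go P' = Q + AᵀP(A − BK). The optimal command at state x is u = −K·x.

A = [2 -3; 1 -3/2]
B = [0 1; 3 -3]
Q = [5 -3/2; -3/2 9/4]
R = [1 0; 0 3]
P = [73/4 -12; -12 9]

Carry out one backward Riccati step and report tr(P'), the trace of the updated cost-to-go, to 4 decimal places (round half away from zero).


25.0383

BᵀP = [-36.0000 27.0000; 54.2500 -39.0000]
S = R + BᵀPB = [1 0; 0 3] + [81.0000 -117.0000; -117.0000 171.2500] = [82.0000 -117.0000; -117.0000 174.2500]
BᵀPA = [-45.0000 67.5000; 69.5000 -104.2500]
K = S⁻¹·BᵀPA = [0.4842 -0.7262; 0.7239 -1.0859]
A−BK = [1.2761 -1.9141; 1.7193 -2.5790]
AᵀP(A−BK) = [5.4733 -8.2100; -8.2100 12.3149]
P' = Q + AᵀP(A−BK) = [10.4733 -9.7100; -9.7100 14.5649]
tr(P') = 25.0383


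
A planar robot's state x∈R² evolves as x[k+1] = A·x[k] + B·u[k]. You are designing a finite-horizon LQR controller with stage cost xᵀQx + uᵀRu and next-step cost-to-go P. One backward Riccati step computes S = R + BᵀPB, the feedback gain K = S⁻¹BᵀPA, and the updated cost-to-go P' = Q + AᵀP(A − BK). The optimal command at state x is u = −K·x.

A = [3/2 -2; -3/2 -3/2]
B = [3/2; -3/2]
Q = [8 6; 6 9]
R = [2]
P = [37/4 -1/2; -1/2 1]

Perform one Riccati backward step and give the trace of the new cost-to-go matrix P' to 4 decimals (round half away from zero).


30.5904

BᵀP = [14.6250 -2.2500]
S = R + BᵀPB = [2] + [25.3125] = [27.3125]
BᵀPA = [25.3125 -25.8750]
K = S⁻¹·BᵀPA = [0.9268 -0.9474]
A−BK = [0.1098 -0.5789; -0.1098 -2.9211]
AᵀP(A−BK) = [1.8535 -1.8947; -1.8947 11.7368]
P' = Q + AᵀP(A−BK) = [9.8535 4.1053; 4.1053 20.7368]
tr(P') = 30.5904


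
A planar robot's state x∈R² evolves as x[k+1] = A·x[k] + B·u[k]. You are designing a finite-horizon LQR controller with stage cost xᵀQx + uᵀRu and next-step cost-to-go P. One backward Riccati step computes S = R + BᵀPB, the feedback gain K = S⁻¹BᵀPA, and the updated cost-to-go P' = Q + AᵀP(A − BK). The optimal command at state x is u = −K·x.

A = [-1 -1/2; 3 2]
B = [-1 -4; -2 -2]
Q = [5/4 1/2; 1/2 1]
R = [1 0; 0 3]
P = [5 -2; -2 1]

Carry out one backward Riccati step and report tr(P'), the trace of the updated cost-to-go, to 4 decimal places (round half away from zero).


7.4069

BᵀP = [-1.0000 0.0000; -16.0000 6.0000]
S = R + BᵀPB = [1 0; 0 3] + [1.0000 4.0000; 4.0000 52.0000] = [2.0000 4.0000; 4.0000 55.0000]
BᵀPA = [1.0000 0.5000; 34.0000 20.0000]
K = S⁻¹·BᵀPA = [-0.8617 -0.5585; 0.6809 0.4043]
A−BK = [0.8617 0.5585; 2.6383 1.6915]
AᵀP(A−BK) = [3.7128 2.3138; 2.3138 1.4441]
P' = Q + AᵀP(A−BK) = [4.9628 2.8138; 2.8138 2.4441]
tr(P') = 7.4069


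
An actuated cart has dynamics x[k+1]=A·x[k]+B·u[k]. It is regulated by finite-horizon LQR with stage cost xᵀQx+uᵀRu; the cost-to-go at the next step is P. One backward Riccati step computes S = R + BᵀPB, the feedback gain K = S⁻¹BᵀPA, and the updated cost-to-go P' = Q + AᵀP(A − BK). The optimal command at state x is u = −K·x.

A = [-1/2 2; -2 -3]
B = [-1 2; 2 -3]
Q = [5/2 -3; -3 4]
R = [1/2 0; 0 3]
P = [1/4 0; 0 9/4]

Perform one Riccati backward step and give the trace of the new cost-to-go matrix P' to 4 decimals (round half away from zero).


8.2521

BᵀP = [-0.2500 4.5000; 0.5000 -6.7500]
S = R + BᵀPB = [1/2 0; 0 3] + [9.2500 -14.0000; -14.0000 21.2500] = [9.7500 -14.0000; -14.0000 24.2500]
BᵀPA = [-8.8750 -14.0000; 13.2500 21.2500]
K = S⁻¹·BᵀPA = [-0.7349 -1.0386; 0.1221 0.2767]
A−BK = [-1.4791 0.4080; -0.1638 -0.0927]
AᵀP(A−BK) = [0.9221 0.3663; 0.3663 0.8300]
P' = Q + AᵀP(A−BK) = [3.4221 -2.6337; -2.6337 4.8300]
tr(P') = 8.2521


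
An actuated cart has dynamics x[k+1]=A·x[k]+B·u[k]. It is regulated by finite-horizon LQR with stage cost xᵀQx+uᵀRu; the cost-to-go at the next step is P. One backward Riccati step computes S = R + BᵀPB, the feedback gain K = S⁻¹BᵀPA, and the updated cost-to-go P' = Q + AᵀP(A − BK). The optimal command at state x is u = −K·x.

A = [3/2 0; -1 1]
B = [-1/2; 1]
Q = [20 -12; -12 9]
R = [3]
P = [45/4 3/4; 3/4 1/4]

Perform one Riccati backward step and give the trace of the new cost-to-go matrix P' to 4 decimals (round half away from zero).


42.8353

BᵀP = [-4.8750 -0.1250]
S = R + BᵀPB = [3] + [2.3125] = [5.3125]
BᵀPA = [-7.1875 -0.1250]
K = S⁻¹·BᵀPA = [-1.3529 -0.0235]
A−BK = [0.8235 -0.0118; 0.3529 1.0235]
AᵀP(A−BK) = [13.5882 0.7059; 0.7059 0.2471]
P' = Q + AᵀP(A−BK) = [33.5882 -11.2941; -11.2941 9.2471]
tr(P') = 42.8353


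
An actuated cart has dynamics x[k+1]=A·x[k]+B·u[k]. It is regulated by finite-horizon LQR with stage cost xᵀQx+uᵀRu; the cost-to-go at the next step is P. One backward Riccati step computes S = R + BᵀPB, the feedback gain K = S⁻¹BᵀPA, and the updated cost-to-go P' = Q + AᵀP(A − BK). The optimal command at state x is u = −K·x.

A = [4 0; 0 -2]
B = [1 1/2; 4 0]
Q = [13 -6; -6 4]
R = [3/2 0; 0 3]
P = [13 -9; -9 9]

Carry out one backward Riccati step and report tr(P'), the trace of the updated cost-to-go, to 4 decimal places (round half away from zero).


BᵀP = [-23.0000 27.0000; 6.5000 -4.5000]
S = R + BᵀPB = [3/2 0; 0 3] + [85.0000 -11.5000; -11.5000 3.2500] = [86.5000 -11.5000; -11.5000 6.2500]
BᵀPA = [-92.0000 -54.0000; 26.0000 9.0000]
K = S⁻¹·BᵀPA = [-0.6758 -0.5730; 2.9164 0.3857]
A−BK = [3.2176 0.3802; 2.7034 0.2920]
AᵀP(A−BK) = [69.9945 9.2562; 9.2562 1.5868]
P' = Q + AᵀP(A−BK) = [82.9945 3.2562; 3.2562 5.5868]
tr(P') = 88.5813

88.5813


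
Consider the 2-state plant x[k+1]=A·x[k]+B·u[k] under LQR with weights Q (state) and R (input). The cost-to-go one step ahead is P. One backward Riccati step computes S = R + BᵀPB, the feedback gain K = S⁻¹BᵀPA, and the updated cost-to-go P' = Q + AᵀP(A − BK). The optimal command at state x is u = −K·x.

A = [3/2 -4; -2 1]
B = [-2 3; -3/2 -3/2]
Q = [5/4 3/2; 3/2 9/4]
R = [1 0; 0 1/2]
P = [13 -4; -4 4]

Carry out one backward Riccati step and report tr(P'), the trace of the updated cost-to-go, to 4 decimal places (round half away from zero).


4.7883

BᵀP = [-20.0000 2.0000; 45.0000 -18.0000]
S = R + BᵀPB = [1 0; 0 1/2] + [37.0000 -63.0000; -63.0000 162.0000] = [38.0000 -63.0000; -63.0000 162.5000]
BᵀPA = [-34.0000 82.0000; 103.5000 -198.0000]
K = S⁻¹·BᵀPA = [0.4513 0.3858; 0.8119 -1.0689]
A−BK = [-0.0331 -0.0218; -0.1053 -0.0247]
AᵀP(A−BK) = [0.5639 -0.2525; -0.2525 0.7244]
P' = Q + AᵀP(A−BK) = [1.8139 1.2475; 1.2475 2.9744]
tr(P') = 4.7883


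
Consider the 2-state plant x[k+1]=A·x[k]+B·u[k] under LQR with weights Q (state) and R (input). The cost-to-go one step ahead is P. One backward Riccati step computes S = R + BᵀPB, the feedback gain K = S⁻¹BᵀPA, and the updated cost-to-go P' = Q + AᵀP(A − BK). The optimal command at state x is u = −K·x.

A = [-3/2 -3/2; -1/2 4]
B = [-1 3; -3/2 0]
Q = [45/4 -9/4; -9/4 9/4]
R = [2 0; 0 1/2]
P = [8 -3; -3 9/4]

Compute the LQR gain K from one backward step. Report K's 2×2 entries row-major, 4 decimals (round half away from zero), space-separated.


0.1927 -1.4702 -0.4066 -1.2060

BᵀP = [-3.5000 -0.3750; 24.0000 -9.0000]
S = R + BᵀPB = [2 0; 0 1/2] + [4.0625 -10.5000; -10.5000 72.0000] = [6.0625 -10.5000; -10.5000 72.5000]
BᵀPA = [5.4375 3.7500; -31.5000 -72.0000]
K = S⁻¹·BᵀPA = [0.1927 -1.4702; -0.4066 -1.2060]
A−BK = [-0.0875 0.6479; -0.2109 1.7946]
AᵀP(A−BK) = [0.2076 -0.7457; -0.7457 8.6788]
P' = Q + AᵀP(A−BK) = [11.4576 -2.9957; -2.9957 10.9288]
tr(P') = 22.3864


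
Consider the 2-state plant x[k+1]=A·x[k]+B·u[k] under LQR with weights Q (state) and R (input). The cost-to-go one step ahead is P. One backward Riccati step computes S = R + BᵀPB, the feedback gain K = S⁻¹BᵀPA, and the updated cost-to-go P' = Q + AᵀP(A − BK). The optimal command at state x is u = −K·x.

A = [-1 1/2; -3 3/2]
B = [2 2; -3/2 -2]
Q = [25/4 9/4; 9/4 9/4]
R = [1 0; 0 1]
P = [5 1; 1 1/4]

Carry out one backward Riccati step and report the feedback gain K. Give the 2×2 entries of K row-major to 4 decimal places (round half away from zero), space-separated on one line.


BᵀP = [8.5000 1.6250; 8.0000 1.5000]
S = R + BᵀPB = [1 0; 0 1] + [14.5625 13.7500; 13.7500 13.0000] = [15.5625 13.7500; 13.7500 14.0000]
BᵀPA = [-13.3750 6.6875; -12.5000 6.2500]
K = S⁻¹·BᵀPA = [-0.5336 0.2668; -0.3688 0.1844]
A−BK = [0.8048 -0.4024; -4.5380 2.2690]
AᵀP(A−BK) = [1.5033 -0.7516; -0.7516 0.3758]
P' = Q + AᵀP(A−BK) = [7.7533 1.4984; 1.4984 2.6258]
tr(P') = 10.3791

-0.5336 0.2668 -0.3688 0.1844


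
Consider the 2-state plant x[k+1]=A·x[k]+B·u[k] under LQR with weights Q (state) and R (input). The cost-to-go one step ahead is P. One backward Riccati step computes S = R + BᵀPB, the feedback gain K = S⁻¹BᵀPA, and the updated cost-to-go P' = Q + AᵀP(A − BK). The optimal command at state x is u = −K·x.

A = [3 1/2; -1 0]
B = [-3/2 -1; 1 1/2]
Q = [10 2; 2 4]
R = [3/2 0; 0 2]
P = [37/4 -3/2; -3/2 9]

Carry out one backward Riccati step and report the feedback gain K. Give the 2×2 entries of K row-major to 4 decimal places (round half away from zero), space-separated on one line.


BᵀP = [-15.3750 11.2500; -10.0000 6.0000]
S = R + BᵀPB = [3/2 0; 0 2] + [34.3125 21.0000; 21.0000 13.0000] = [35.8125 21.0000; 21.0000 15.0000]
BᵀPA = [-57.3750 -7.6875; -36.0000 -5.0000]
K = S⁻¹·BᵀPA = [-1.0877 -0.1072; -0.8772 -0.1832]
A−BK = [0.4912 0.1559; 0.5263 0.1988]
AᵀP(A−BK) = [7.2632 1.8772; 1.8772 0.5721]
P' = Q + AᵀP(A−BK) = [17.2632 3.8772; 3.8772 4.5721]
tr(P') = 21.8353

-1.0877 -0.1072 -0.8772 -0.1832


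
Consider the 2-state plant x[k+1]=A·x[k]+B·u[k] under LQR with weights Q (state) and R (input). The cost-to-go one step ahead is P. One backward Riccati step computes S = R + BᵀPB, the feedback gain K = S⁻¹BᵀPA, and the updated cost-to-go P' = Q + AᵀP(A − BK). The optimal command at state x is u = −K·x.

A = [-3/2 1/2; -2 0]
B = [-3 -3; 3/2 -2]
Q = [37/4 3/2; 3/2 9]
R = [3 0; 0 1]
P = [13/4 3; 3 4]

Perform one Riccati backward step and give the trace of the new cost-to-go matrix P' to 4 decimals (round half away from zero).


BᵀP = [-5.2500 -3.0000; -15.7500 -17.0000]
S = R + BᵀPB = [3 0; 0 1] + [11.2500 21.7500; 21.7500 81.2500] = [14.2500 21.7500; 21.7500 82.2500]
BᵀPA = [13.8750 -2.6250; 57.6250 -7.8750]
K = S⁻¹·BᵀPA = [-0.1604 -0.0638; 0.7430 -0.0789]
A−BK = [0.2479 0.0719; -0.2733 -0.0620]
AᵀP(A−BK) = [0.7213 -0.0072; -0.0072 0.0239]
P' = Q + AᵀP(A−BK) = [9.9713 1.4928; 1.4928 9.0239]
tr(P') = 18.9952

18.9952


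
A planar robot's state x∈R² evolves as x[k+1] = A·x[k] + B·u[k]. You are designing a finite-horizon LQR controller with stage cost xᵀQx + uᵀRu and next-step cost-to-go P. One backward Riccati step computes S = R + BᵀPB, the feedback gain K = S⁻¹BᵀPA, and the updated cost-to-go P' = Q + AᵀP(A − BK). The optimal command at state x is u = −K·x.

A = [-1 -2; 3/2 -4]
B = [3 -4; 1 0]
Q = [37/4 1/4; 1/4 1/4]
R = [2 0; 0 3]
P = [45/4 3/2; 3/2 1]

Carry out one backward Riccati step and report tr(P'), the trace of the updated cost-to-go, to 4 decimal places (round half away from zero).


BᵀP = [35.2500 5.5000; -45.0000 -6.0000]
S = R + BᵀPB = [2 0; 0 3] + [111.2500 -141.0000; -141.0000 180.0000] = [113.2500 -141.0000; -141.0000 183.0000]
BᵀPA = [-27.0000 -92.5000; 36.0000 114.0000]
K = S⁻¹·BᵀPA = [0.1600 -1.0116; 0.3200 -0.1564]
A−BK = [-0.2000 0.4089; 1.3400 -2.9884]
AᵀP(A−BK) = [1.8000 -3.6800; -3.6800 9.2658]
P' = Q + AᵀP(A−BK) = [11.0500 -3.4300; -3.4300 9.5158]
tr(P') = 20.5658

20.5658


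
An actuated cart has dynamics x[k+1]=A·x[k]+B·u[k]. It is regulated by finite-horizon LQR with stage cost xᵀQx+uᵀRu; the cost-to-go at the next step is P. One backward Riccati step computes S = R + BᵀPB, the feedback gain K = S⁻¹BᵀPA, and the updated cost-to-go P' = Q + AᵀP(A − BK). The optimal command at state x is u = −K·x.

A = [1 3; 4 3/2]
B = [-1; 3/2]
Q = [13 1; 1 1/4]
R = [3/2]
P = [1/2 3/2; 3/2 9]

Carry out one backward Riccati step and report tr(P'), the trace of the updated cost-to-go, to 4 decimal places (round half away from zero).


BᵀP = [1.7500 12.0000]
S = R + BᵀPB = [3/2] + [16.2500] = [17.7500]
BᵀPA = [49.7500 23.2500]
K = S⁻¹·BᵀPA = [2.8028 1.3099]
A−BK = [3.8028 4.3099; -0.2042 -0.4648]
AᵀP(A−BK) = [17.0599 10.5845; 10.5845 7.7958]
P' = Q + AᵀP(A−BK) = [30.0599 11.5845; 11.5845 8.0458]
tr(P') = 38.1056

38.1056


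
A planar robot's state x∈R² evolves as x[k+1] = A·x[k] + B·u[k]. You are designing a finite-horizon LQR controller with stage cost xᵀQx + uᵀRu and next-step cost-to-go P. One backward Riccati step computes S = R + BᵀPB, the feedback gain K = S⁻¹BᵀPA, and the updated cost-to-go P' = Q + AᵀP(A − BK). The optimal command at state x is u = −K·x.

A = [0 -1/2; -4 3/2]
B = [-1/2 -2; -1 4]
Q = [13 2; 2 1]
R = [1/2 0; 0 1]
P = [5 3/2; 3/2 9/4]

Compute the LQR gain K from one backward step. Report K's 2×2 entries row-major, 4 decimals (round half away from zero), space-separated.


BᵀP = [-4.0000 -3.0000; -4.0000 6.0000]
S = R + BᵀPB = [1/2 0; 0 1] + [5.0000 -4.0000; -4.0000 32.0000] = [5.5000 -4.0000; -4.0000 33.0000]
BᵀPA = [12.0000 -2.5000; -24.0000 11.0000]
K = S⁻¹·BᵀPA = [1.8127 -0.2326; -0.5076 0.3051]
A−BK = [-0.1088 -0.0060; -0.1571 0.0468]
AᵀP(A−BK) = [2.0665 -0.3852; -0.3852 0.1244]
P' = Q + AᵀP(A−BK) = [15.0665 1.6148; 1.6148 1.1244]
tr(P') = 16.1909

1.8127 -0.2326 -0.5076 0.3051


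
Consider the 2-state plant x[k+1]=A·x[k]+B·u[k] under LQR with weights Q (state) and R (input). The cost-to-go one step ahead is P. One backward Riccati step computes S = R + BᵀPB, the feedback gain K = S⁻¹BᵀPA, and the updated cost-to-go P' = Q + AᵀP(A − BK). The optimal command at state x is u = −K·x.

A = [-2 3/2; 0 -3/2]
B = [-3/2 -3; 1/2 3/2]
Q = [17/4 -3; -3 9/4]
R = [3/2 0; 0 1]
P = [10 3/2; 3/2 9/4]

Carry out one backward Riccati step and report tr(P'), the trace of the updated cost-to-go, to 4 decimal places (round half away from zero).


BᵀP = [-14.2500 -1.1250; -27.7500 -1.1250]
S = R + BᵀPB = [3/2 0; 0 1] + [20.8125 41.0625; 41.0625 81.5625] = [22.3125 41.0625; 41.0625 82.5625]
BᵀPA = [28.5000 -19.6875; 55.5000 -39.9375]
K = S⁻¹·BᵀPA = [0.4746 0.0928; 0.4362 -0.5299]
A−BK = [0.0204 0.0496; -0.8916 -0.7516]
AᵀP(A−BK) = [2.2661 1.2634; 1.2634 1.4775]
P' = Q + AᵀP(A−BK) = [6.5161 -1.7366; -1.7366 3.7275]
tr(P') = 10.2436

10.2436


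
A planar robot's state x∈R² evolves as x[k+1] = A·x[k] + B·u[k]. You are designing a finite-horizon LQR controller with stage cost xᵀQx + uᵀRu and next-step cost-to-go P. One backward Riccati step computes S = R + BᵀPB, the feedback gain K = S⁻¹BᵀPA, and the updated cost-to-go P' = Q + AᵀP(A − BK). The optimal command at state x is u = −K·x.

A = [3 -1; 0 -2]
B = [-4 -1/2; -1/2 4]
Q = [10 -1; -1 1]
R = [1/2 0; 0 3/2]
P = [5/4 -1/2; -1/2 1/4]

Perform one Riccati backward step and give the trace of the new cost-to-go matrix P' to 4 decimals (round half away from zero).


11.4082

BᵀP = [-4.7500 1.8750; -2.6250 1.2500]
S = R + BᵀPB = [1/2 0; 0 3/2] + [18.0625 9.8750; 9.8750 6.3125] = [18.5625 9.8750; 9.8750 7.8125]
BᵀPA = [-14.2500 1.0000; -7.8750 0.1250]
K = S⁻¹·BᵀPA = [-0.7065 0.1385; -0.1150 -0.1590]
A−BK = [0.1164 -0.5256; 0.1066 -1.2946]
AᵀP(A−BK) = [0.2768 -0.0291; -0.0291 0.1314]
P' = Q + AᵀP(A−BK) = [10.2768 -1.0291; -1.0291 1.1314]
tr(P') = 11.4082


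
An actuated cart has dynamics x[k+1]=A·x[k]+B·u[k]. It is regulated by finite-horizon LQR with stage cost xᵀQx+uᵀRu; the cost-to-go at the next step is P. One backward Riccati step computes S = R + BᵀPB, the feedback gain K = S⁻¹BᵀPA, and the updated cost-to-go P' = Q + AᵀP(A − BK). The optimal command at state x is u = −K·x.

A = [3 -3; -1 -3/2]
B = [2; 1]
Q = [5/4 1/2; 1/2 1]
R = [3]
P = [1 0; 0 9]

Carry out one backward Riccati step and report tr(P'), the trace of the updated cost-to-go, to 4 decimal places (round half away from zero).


25.1719

BᵀP = [2.0000 9.0000]
S = R + BᵀPB = [3] + [13.0000] = [16.0000]
BᵀPA = [-3.0000 -19.5000]
K = S⁻¹·BᵀPA = [-0.1875 -1.2188]
A−BK = [3.3750 -0.5625; -0.8125 -0.2813]
AᵀP(A−BK) = [17.4375 0.8438; 0.8438 5.4844]
P' = Q + AᵀP(A−BK) = [18.6875 1.3438; 1.3438 6.4844]
tr(P') = 25.1719


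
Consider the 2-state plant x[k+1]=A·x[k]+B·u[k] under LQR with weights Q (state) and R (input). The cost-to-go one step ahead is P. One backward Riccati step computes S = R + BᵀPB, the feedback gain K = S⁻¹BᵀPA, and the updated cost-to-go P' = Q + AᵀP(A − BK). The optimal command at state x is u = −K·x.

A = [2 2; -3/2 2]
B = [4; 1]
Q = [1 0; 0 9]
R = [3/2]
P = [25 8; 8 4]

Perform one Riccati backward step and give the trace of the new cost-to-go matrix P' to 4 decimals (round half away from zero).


18.4377

BᵀP = [108.0000 36.0000]
S = R + BᵀPB = [3/2] + [468.0000] = [469.5000]
BᵀPA = [162.0000 288.0000]
K = S⁻¹·BᵀPA = [0.3450 0.6134]
A−BK = [0.6198 -0.4537; -1.8450 1.3866]
AᵀP(A−BK) = [5.1022 -3.3738; -3.3738 3.3355]
P' = Q + AᵀP(A−BK) = [6.1022 -3.3738; -3.3738 12.3355]
tr(P') = 18.4377


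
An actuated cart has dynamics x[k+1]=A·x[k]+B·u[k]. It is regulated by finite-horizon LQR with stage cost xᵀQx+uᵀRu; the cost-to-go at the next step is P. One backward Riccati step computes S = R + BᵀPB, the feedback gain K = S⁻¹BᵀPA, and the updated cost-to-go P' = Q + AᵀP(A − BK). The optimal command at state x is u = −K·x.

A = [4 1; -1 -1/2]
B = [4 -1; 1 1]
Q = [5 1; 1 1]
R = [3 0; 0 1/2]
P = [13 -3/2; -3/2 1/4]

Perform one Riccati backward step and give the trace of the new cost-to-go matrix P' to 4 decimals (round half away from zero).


BᵀP = [50.5000 -5.7500; -14.5000 1.7500]
S = R + BᵀPB = [3 0; 0 1/2] + [196.2500 -56.2500; -56.2500 16.2500] = [199.2500 -56.2500; -56.2500 16.7500]
BᵀPA = [207.7500 53.3750; -59.7500 -15.3750]
K = S⁻¹·BᵀPA = [0.6857 0.1683; -1.2646 -0.3526]
A−BK = [-0.0072 -0.0260; -0.4211 -0.3158]
AᵀP(A−BK) = [2.2459 0.5851; 0.5851 0.1563]
P' = Q + AᵀP(A−BK) = [7.2459 1.5851; 1.5851 1.1563]
tr(P') = 8.4021

8.4021


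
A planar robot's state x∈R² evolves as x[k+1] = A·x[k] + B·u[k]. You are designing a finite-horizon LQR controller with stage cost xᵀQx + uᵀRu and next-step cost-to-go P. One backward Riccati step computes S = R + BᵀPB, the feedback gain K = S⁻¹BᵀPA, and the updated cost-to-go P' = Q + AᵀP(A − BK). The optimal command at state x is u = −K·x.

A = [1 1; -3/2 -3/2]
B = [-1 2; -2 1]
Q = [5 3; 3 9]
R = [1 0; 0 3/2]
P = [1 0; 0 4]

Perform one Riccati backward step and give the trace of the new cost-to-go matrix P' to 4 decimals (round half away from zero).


18.2958

BᵀP = [-1.0000 -8.0000; 2.0000 4.0000]
S = R + BᵀPB = [1 0; 0 3/2] + [17.0000 -10.0000; -10.0000 8.0000] = [18.0000 -10.0000; -10.0000 9.5000]
BᵀPA = [11.0000 11.0000; -4.0000 -4.0000]
K = S⁻¹·BᵀPA = [0.9085 0.9085; 0.5352 0.5352]
A−BK = [0.8380 0.8380; -0.2183 -0.2183]
AᵀP(A−BK) = [2.1479 2.1479; 2.1479 2.1479]
P' = Q + AᵀP(A−BK) = [7.1479 5.1479; 5.1479 11.1479]
tr(P') = 18.2958


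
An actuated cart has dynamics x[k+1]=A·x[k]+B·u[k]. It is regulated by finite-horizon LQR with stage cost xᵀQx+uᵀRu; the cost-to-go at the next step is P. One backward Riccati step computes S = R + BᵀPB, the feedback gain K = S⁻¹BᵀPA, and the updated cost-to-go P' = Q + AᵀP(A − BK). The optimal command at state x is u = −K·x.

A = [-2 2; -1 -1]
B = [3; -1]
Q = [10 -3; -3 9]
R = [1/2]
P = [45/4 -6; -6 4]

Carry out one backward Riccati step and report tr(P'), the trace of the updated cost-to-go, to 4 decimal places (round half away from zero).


BᵀP = [39.7500 -22.0000]
S = R + BᵀPB = [1/2] + [141.2500] = [141.7500]
BᵀPA = [-57.5000 101.5000]
K = S⁻¹·BᵀPA = [-0.4056 0.7160]
A−BK = [-0.7831 -0.1481; -1.4056 -0.2840]
AᵀP(A−BK) = [1.6755 0.1728; 0.1728 0.3210]
P' = Q + AᵀP(A−BK) = [11.6755 -2.8272; -2.8272 9.3210]
tr(P') = 20.9965

20.9965


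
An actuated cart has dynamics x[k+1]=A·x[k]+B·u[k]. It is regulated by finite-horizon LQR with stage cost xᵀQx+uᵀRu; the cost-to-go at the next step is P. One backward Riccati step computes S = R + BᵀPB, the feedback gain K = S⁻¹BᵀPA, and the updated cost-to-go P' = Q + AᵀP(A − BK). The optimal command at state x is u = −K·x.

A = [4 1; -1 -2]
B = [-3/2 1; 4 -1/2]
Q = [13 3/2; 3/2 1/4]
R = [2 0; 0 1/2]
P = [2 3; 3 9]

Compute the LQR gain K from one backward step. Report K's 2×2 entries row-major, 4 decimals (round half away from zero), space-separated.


0.2035 -0.4578 2.7848 0.2342

BᵀP = [9.0000 31.5000; 0.5000 -1.5000]
S = R + BᵀPB = [2 0; 0 1/2] + [112.5000 -6.7500; -6.7500 1.2500] = [114.5000 -6.7500; -6.7500 1.7500]
BᵀPA = [4.5000 -54.0000; 3.5000 3.5000]
K = S⁻¹·BᵀPA = [0.2035 -0.4578; 2.7848 0.2342]
A−BK = [1.5204 0.0791; -0.4215 -0.0517]
AᵀP(A−BK) = [6.3375 0.2406; 0.2406 0.4586]
P' = Q + AᵀP(A−BK) = [19.3375 1.7406; 1.7406 0.7086]
tr(P') = 20.0461


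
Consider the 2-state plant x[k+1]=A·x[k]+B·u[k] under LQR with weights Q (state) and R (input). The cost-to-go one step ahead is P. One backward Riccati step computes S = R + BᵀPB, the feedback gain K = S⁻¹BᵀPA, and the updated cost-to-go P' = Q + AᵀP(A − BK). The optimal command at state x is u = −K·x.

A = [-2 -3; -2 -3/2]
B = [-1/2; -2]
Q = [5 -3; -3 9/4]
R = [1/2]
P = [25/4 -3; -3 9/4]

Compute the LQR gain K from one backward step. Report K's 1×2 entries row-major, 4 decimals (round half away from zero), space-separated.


BᵀP = [2.8750 -3.0000]
S = R + BᵀPB = [1/2] + [4.5625] = [5.0625]
BᵀPA = [0.2500 -4.1250]
K = S⁻¹·BᵀPA = [0.0494 -0.8148]
A−BK = [-1.9753 -3.4074; -1.9012 -3.1296]
AᵀP(A−BK) = [9.9877 17.4537; 17.4537 30.9514]
P' = Q + AᵀP(A−BK) = [14.9877 14.4537; 14.4537 33.2014]
tr(P') = 48.1890

0.0494 -0.8148


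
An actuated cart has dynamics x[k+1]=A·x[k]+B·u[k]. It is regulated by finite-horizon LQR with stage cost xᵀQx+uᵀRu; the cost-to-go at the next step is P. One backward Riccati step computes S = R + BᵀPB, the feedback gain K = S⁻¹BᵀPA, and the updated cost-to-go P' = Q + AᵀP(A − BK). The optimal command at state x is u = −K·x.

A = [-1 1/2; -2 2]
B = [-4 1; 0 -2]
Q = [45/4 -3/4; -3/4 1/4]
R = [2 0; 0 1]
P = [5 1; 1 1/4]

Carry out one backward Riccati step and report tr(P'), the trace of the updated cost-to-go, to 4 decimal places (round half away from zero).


BᵀP = [-20.0000 -4.0000; 3.0000 0.5000]
S = R + BᵀPB = [2 0; 0 1] + [80.0000 -12.0000; -12.0000 2.0000] = [82.0000 -12.0000; -12.0000 3.0000]
BᵀPA = [28.0000 -18.0000; -4.0000 2.5000]
K = S⁻¹·BᵀPA = [0.3529 -0.2353; 0.0784 -0.1078]
A−BK = [0.3333 -0.3333; -1.8431 1.7843]
AᵀP(A−BK) = [0.4314 -0.3431; -0.3431 0.2843]
P' = Q + AᵀP(A−BK) = [11.6814 -1.0931; -1.0931 0.5343]
tr(P') = 12.2157

12.2157


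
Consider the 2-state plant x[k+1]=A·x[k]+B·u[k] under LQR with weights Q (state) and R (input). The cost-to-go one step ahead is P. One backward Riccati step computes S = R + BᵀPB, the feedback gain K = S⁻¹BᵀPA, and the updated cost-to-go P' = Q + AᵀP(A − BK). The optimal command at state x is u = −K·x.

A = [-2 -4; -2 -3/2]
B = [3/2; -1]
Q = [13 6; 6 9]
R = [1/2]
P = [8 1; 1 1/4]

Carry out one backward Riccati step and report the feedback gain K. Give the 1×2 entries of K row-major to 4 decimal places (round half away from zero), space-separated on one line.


-1.5556 -2.9127

BᵀP = [11.0000 1.2500]
S = R + BᵀPB = [1/2] + [15.2500] = [15.7500]
BᵀPA = [-24.5000 -45.8750]
K = S⁻¹·BᵀPA = [-1.5556 -2.9127]
A−BK = [0.3333 0.3690; -3.5556 -4.4127]
AᵀP(A−BK) = [2.8889 4.3889; 4.3889 6.9425]
P' = Q + AᵀP(A−BK) = [15.8889 10.3889; 10.3889 15.9425]
tr(P') = 31.8313


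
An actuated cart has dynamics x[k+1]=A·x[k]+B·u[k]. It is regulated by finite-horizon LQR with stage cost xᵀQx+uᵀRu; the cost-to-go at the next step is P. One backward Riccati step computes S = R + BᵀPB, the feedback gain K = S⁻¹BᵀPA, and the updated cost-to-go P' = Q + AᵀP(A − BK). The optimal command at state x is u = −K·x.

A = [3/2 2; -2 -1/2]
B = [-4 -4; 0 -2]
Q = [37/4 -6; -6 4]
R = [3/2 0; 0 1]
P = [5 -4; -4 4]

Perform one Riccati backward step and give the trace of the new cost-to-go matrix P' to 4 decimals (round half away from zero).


BᵀP = [-20.0000 16.0000; -12.0000 8.0000]
S = R + BᵀPB = [3/2 0; 0 1] + [80.0000 48.0000; 48.0000 32.0000] = [81.5000 48.0000; 48.0000 33.0000]
BᵀPA = [-62.0000 -48.0000; -34.0000 -28.0000]
K = S⁻¹·BᵀPA = [-1.0739 -0.6226; 0.5318 0.0571]
A−BK = [-0.6686 -0.2620; -0.9364 -0.3859]
AᵀP(A−BK) = [2.7468 1.3411; 1.3411 0.7147]
P' = Q + AᵀP(A−BK) = [11.9968 -4.6589; -4.6589 4.7147]
tr(P') = 16.7114

16.7114


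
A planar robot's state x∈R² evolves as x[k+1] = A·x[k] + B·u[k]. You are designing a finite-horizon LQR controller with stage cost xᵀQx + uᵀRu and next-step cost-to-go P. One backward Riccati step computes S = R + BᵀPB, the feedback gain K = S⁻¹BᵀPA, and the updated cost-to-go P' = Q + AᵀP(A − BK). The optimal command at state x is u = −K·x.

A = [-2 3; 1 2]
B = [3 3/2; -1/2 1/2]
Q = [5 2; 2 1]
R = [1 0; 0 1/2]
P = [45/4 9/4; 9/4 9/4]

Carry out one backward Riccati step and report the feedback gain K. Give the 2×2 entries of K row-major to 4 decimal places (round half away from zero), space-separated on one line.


-0.7993 -0.0766 0.3316 2.2510

BᵀP = [32.6250 5.6250; 18.0000 4.5000]
S = R + BᵀPB = [1 0; 0 1/2] + [95.0625 51.7500; 51.7500 29.2500] = [96.0625 51.7500; 51.7500 29.7500]
BᵀPA = [-59.6250 109.1250; -31.5000 63.0000]
K = S⁻¹·BᵀPA = [-0.7993 -0.0766; 0.3316 2.2510]
A−BK = [-0.0994 -0.1465; 0.4345 0.8362]
AᵀP(A−BK) = [1.0355 1.0856; 1.0856 3.8027]
P' = Q + AᵀP(A−BK) = [6.0355 3.0856; 3.0856 4.8027]
tr(P') = 10.8383


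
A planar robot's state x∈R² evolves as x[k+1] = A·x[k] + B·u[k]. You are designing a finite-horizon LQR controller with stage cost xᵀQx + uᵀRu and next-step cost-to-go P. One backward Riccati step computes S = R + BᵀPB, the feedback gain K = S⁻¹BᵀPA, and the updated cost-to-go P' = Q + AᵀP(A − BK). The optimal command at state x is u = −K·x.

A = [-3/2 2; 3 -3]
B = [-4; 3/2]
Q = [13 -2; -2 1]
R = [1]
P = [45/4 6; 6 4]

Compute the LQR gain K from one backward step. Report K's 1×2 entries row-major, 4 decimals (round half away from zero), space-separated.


0.0000 -0.1525

BᵀP = [-36.0000 -18.0000]
S = R + BᵀPB = [1] + [117.0000] = [118.0000]
BᵀPA = [0.0000 -18.0000]
K = S⁻¹·BᵀPA = [0.0000 -0.1525]
A−BK = [-1.5000 1.3898; 3.0000 -2.7712]
AᵀP(A−BK) = [7.3125 -6.7500; -6.7500 6.2542]
P' = Q + AᵀP(A−BK) = [20.3125 -8.7500; -8.7500 7.2542]
tr(P') = 27.5667


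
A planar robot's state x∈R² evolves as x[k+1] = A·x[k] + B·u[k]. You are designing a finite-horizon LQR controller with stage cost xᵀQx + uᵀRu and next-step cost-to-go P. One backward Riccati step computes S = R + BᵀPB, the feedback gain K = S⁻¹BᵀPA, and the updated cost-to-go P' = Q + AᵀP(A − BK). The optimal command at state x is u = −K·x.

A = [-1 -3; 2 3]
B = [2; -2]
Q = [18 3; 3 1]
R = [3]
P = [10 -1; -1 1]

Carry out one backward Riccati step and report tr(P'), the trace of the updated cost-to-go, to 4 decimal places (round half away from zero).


27.0182

BᵀP = [22.0000 -4.0000]
S = R + BᵀPB = [3] + [52.0000] = [55.0000]
BᵀPA = [-30.0000 -78.0000]
K = S⁻¹·BᵀPA = [-0.5455 -1.4182]
A−BK = [0.0909 -0.1636; 0.9091 0.1636]
AᵀP(A−BK) = [1.6364 2.4545; 2.4545 6.3818]
P' = Q + AᵀP(A−BK) = [19.6364 5.4545; 5.4545 7.3818]
tr(P') = 27.0182
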